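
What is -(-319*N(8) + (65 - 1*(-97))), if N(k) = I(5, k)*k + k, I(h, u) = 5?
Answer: 15150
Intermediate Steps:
N(k) = 6*k (N(k) = 5*k + k = 6*k)
-(-319*N(8) + (65 - 1*(-97))) = -(-1914*8 + (65 - 1*(-97))) = -(-319*48 + (65 + 97)) = -(-15312 + 162) = -1*(-15150) = 15150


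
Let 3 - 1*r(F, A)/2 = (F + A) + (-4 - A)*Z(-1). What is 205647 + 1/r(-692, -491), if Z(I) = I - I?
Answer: 487794685/2372 ≈ 2.0565e+5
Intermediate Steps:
Z(I) = 0
r(F, A) = 6 - 2*A - 2*F (r(F, A) = 6 - 2*((F + A) + (-4 - A)*0) = 6 - 2*((A + F) + 0) = 6 - 2*(A + F) = 6 + (-2*A - 2*F) = 6 - 2*A - 2*F)
205647 + 1/r(-692, -491) = 205647 + 1/(6 - 2*(-491) - 2*(-692)) = 205647 + 1/(6 + 982 + 1384) = 205647 + 1/2372 = 487794685/2372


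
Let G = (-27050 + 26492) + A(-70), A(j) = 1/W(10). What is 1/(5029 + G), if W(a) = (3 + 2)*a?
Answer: 50/223551 ≈ 0.00022366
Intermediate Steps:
W(a) = 5*a
A(j) = 1/50 (A(j) = 1/(5*10) = 1/50)
G = -27899/50 (G = (-27050 + 26492) + 1/50 = -558 + 1/50 = -27899/50 ≈ -557.98)
1/(5029 + G) = 1/(5029 - 27899/50) = 1/(223551/50) = 50/223551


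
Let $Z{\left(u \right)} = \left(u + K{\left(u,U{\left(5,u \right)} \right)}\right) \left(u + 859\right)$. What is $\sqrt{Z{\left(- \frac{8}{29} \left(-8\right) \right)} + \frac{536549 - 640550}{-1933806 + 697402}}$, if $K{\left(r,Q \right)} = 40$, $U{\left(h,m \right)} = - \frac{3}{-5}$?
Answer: $\frac{\sqrt{69129278885564589}}{1379066} \approx 190.65$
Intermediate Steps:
$U{\left(h,m \right)} = \frac{3}{5}$ ($U{\left(h,m \right)} = \left(-3\right) \left(- \frac{1}{5}\right) = \frac{3}{5}$)
$Z{\left(u \right)} = \left(40 + u\right) \left(859 + u\right)$ ($Z{\left(u \right)} = \left(u + 40\right) \left(u + 859\right) = \left(40 + u\right) \left(859 + u\right)$)
$\sqrt{Z{\left(- \frac{8}{29} \left(-8\right) \right)} + \frac{536549 - 640550}{-1933806 + 697402}} = \sqrt{\left(34360 + \left(- \frac{8}{29} \left(-8\right)\right)^{2} + 899 - \frac{8}{29} \left(-8\right)\right) + \frac{536549 - 640550}{-1933806 + 697402}} = \sqrt{\left(34360 + \left(\left(-8\right) \frac{1}{29} \left(-8\right)\right)^{2} + 899 \left(-8\right) \frac{1}{29} \left(-8\right)\right) - \frac{104001}{-1236404}} = \sqrt{\left(34360 + \left(\left(- \frac{8}{29}\right) \left(-8\right)\right)^{2} + 899 \left(\left(- \frac{8}{29}\right) \left(-8\right)\right)\right) - - \frac{104001}{1236404}} = \sqrt{\left(34360 + \left(\frac{64}{29}\right)^{2} + 899 \cdot \frac{64}{29}\right) + \frac{104001}{1236404}} = \sqrt{\left(34360 + \frac{4096}{841} + 1984\right) + \frac{104001}{1236404}} = \sqrt{\frac{30569400}{841} + \frac{104001}{1236404}} = \sqrt{\frac{37796215902441}{1039815764}} = \frac{\sqrt{69129278885564589}}{1379066}$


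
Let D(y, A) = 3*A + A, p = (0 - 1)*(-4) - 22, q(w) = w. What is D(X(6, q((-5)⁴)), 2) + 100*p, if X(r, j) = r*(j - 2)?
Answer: -1792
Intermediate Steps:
X(r, j) = r*(-2 + j)
p = -18 (p = -1*(-4) - 22 = 4 - 22 = -18)
D(y, A) = 4*A
D(X(6, q((-5)⁴)), 2) + 100*p = 4*2 + 100*(-18) = 8 - 1800 = -1792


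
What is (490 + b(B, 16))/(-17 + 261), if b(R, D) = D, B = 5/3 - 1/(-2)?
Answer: 253/122 ≈ 2.0738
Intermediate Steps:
B = 13/6 (B = 5*(1/3) - 1*(-1/2) = 5/3 + 1/2 = 13/6 ≈ 2.1667)
(490 + b(B, 16))/(-17 + 261) = (490 + 16)/(-17 + 261) = 506/244 = 506*(1/244) = 253/122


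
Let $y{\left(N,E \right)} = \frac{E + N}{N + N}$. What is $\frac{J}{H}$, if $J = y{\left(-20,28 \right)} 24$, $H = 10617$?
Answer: $- \frac{8}{17695} \approx -0.0004521$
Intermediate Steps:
$y{\left(N,E \right)} = \frac{E + N}{2 N}$
$J = - \frac{24}{5}$ ($J = \frac{28 - 20}{2 \left(-20\right)} 24 = \frac{1}{2} \left(- \frac{1}{20}\right) 8 \cdot 24 = \left(- \frac{1}{5}\right) 24 = - \frac{24}{5} \approx -4.8$)
$\frac{J}{H} = - \frac{24}{5 \cdot 10617} = \left(- \frac{24}{5}\right) \frac{1}{10617} = - \frac{8}{17695}$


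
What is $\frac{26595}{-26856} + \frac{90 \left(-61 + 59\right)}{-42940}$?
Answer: $- \frac{6317529}{6406648} \approx -0.98609$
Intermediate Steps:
$\frac{26595}{-26856} + \frac{90 \left(-61 + 59\right)}{-42940} = 26595 \left(- \frac{1}{26856}\right) + 90 \left(-2\right) \left(- \frac{1}{42940}\right) = - \frac{2955}{2984} - - \frac{9}{2147} = - \frac{2955}{2984} + \frac{9}{2147} = - \frac{6317529}{6406648}$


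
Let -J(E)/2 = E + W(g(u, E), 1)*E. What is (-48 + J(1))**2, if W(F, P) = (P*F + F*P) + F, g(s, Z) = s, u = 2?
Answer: 3844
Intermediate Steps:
W(F, P) = F + 2*F*P (W(F, P) = (F*P + F*P) + F = 2*F*P + F = F + 2*F*P)
J(E) = -14*E (J(E) = -2*(E + (2*(1 + 2*1))*E) = -2*(E + (2*(1 + 2))*E) = -2*(E + (2*3)*E) = -2*(E + 6*E) = -14*E)
(-48 + J(1))**2 = (-48 - 14*1)**2 = (-48 - 14)**2 = (-62)**2 = 3844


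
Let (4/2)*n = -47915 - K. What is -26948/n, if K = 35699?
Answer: 26948/41807 ≈ 0.64458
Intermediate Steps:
n = -41807 (n = (-47915 - 1*35699)/2 = (-47915 - 35699)/2 = (½)*(-83614) = -41807)
-26948/n = -26948/(-41807) = -26948*(-1/41807) = 26948/41807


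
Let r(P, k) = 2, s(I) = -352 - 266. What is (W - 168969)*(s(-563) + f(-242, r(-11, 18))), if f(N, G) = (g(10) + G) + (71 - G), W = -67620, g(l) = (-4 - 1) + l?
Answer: 128231238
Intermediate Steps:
g(l) = -5 + l
s(I) = -618
f(N, G) = 76 (f(N, G) = ((-5 + 10) + G) + (71 - G) = (5 + G) + (71 - G) = 76)
(W - 168969)*(s(-563) + f(-242, r(-11, 18))) = (-67620 - 168969)*(-618 + 76) = -236589*(-542) = 128231238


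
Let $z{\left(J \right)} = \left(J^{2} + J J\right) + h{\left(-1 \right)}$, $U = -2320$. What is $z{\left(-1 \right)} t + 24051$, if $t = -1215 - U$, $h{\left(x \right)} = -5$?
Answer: $20736$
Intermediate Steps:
$z{\left(J \right)} = -5 + 2 J^{2}$ ($z{\left(J \right)} = \left(J^{2} + J J\right) - 5 = \left(J^{2} + J^{2}\right) - 5 = 2 J^{2} - 5 = -5 + 2 J^{2}$)
$t = 1105$ ($t = -1215 - -2320 = -1215 + 2320 = 1105$)
$z{\left(-1 \right)} t + 24051 = \left(-5 + 2 \left(-1\right)^{2}\right) 1105 + 24051 = \left(-5 + 2 \cdot 1\right) 1105 + 24051 = \left(-5 + 2\right) 1105 + 24051 = \left(-3\right) 1105 + 24051 = -3315 + 24051 = 20736$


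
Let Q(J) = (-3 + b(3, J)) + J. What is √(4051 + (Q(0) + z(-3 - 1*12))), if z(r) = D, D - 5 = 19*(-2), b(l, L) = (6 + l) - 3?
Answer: √4021 ≈ 63.411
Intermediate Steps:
b(l, L) = 3 + l
D = -33 (D = 5 + 19*(-2) = 5 - 38 = -33)
z(r) = -33
Q(J) = 3 + J (Q(J) = (-3 + (3 + 3)) + J = (-3 + 6) + J = 3 + J)
√(4051 + (Q(0) + z(-3 - 1*12))) = √(4051 + ((3 + 0) - 33)) = √(4051 + (3 - 33)) = √(4051 - 30) = √4021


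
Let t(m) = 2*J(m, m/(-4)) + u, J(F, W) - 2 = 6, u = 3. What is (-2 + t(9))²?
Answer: 289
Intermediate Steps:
J(F, W) = 8 (J(F, W) = 2 + 6 = 8)
t(m) = 19 (t(m) = 2*8 + 3 = 16 + 3 = 19)
(-2 + t(9))² = (-2 + 19)² = 17² = 289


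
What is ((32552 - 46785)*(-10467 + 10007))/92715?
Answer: 1309436/18543 ≈ 70.616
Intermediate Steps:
((32552 - 46785)*(-10467 + 10007))/92715 = -14233*(-460)*(1/92715) = 6547180*(1/92715) = 1309436/18543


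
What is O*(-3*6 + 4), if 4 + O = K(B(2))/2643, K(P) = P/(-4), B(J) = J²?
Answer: 148022/2643 ≈ 56.005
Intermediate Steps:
K(P) = -P/4 (K(P) = P*(-¼) = -P/4)
O = -10573/2643 (O = -4 - ¼*2²/2643 = -4 - ¼*4*(1/2643) = -4 - 1*1/2643 = -4 - 1/2643 = -10573/2643 ≈ -4.0004)
O*(-3*6 + 4) = -10573*(-3*6 + 4)/2643 = -10573*(-18 + 4)/2643 = -10573/2643*(-14) = 148022/2643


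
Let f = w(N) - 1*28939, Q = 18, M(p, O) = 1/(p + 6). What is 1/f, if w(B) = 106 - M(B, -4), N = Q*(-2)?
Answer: -30/864989 ≈ -3.4683e-5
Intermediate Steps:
M(p, O) = 1/(6 + p)
N = -36 (N = 18*(-2) = -36)
w(B) = 106 - 1/(6 + B)
f = -864989/30 (f = (635 + 106*(-36))/(6 - 36) - 1*28939 = (635 - 3816)/(-30) - 28939 = -1/30*(-3181) - 28939 = 3181/30 - 28939 = -864989/30 ≈ -28833.)
1/f = 1/(-864989/30) = -30/864989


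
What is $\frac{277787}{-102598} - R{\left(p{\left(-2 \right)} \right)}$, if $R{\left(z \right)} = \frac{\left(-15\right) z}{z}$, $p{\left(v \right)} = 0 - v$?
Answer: $\frac{1261183}{102598} \approx 12.292$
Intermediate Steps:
$p{\left(v \right)} = - v$
$R{\left(z \right)} = -15$
$\frac{277787}{-102598} - R{\left(p{\left(-2 \right)} \right)} = \frac{277787}{-102598} - -15 = 277787 \left(- \frac{1}{102598}\right) + 15 = - \frac{277787}{102598} + 15 = \frac{1261183}{102598}$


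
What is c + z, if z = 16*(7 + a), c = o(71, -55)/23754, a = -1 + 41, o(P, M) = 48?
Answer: 2977176/3959 ≈ 752.00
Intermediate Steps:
a = 40
c = 8/3959 (c = 48/23754 = 48*(1/23754) = 8/3959 ≈ 0.0020207)
z = 752 (z = 16*(7 + 40) = 16*47 = 752)
c + z = 8/3959 + 752 = 2977176/3959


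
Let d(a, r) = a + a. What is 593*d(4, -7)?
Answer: 4744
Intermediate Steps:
d(a, r) = 2*a
593*d(4, -7) = 593*(2*4) = 593*8 = 4744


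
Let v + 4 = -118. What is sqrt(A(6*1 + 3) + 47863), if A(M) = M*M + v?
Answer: sqrt(47822) ≈ 218.68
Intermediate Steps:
v = -122 (v = -4 - 118 = -122)
A(M) = -122 + M**2 (A(M) = M*M - 122 = M**2 - 122 = -122 + M**2)
sqrt(A(6*1 + 3) + 47863) = sqrt((-122 + (6*1 + 3)**2) + 47863) = sqrt((-122 + (6 + 3)**2) + 47863) = sqrt((-122 + 9**2) + 47863) = sqrt((-122 + 81) + 47863) = sqrt(-41 + 47863) = sqrt(47822)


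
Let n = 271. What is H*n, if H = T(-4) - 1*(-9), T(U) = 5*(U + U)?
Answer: -8401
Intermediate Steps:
T(U) = 10*U (T(U) = 5*(2*U) = 10*U)
H = -31 (H = 10*(-4) - 1*(-9) = -40 + 9 = -31)
H*n = -31*271 = -8401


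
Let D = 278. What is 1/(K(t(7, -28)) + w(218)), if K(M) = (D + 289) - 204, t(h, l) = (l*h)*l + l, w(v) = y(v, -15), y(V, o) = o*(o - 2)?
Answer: 1/618 ≈ 0.0016181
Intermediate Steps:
y(V, o) = o*(-2 + o)
w(v) = 255 (w(v) = -15*(-2 - 15) = -15*(-17) = 255)
t(h, l) = l + h*l² (t(h, l) = (h*l)*l + l = h*l² + l = l + h*l²)
K(M) = 363 (K(M) = (278 + 289) - 204 = 567 - 204 = 363)
1/(K(t(7, -28)) + w(218)) = 1/(363 + 255) = 1/618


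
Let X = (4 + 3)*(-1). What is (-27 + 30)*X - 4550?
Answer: -4571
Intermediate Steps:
X = -7 (X = 7*(-1) = -7)
(-27 + 30)*X - 4550 = (-27 + 30)*(-7) - 4550 = 3*(-7) - 4550 = -21 - 4550 = -4571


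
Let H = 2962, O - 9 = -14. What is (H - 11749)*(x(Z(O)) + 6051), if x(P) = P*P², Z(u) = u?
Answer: -52071762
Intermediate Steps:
O = -5 (O = 9 - 14 = -5)
x(P) = P³
(H - 11749)*(x(Z(O)) + 6051) = (2962 - 11749)*((-5)³ + 6051) = -8787*(-125 + 6051) = -8787*5926 = -52071762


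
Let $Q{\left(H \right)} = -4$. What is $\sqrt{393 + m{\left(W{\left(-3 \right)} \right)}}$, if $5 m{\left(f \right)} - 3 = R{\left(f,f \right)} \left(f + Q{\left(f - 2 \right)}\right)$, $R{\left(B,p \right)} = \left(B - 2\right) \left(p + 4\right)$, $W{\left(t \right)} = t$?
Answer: $\frac{\sqrt{10015}}{5} \approx 20.015$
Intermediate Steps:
$R{\left(B,p \right)} = \left(-2 + B\right) \left(4 + p\right)$
$m{\left(f \right)} = \frac{3}{5} + \frac{\left(-4 + f\right) \left(-8 + f^{2} + 2 f\right)}{5}$ ($m{\left(f \right)} = \frac{3}{5} + \frac{\left(-8 - 2 f + 4 f + f f\right) \left(f - 4\right)}{5} = \frac{3}{5} + \frac{\left(-8 - 2 f + 4 f + f^{2}\right) \left(-4 + f\right)}{5} = \frac{3}{5} + \frac{\left(-8 + f^{2} + 2 f\right) \left(-4 + f\right)}{5} = \frac{3}{5} + \frac{\left(-4 + f\right) \left(-8 + f^{2} + 2 f\right)}{5}$)
$\sqrt{393 + m{\left(W{\left(-3 \right)} \right)}} = \sqrt{393 + \left(7 - - \frac{48}{5} - \frac{2 \left(-3\right)^{2}}{5} + \frac{\left(-3\right)^{3}}{5}\right)} = \sqrt{393 + \left(7 + \frac{48}{5} - \frac{18}{5} + \frac{1}{5} \left(-27\right)\right)} = \sqrt{393 + \left(7 + \frac{48}{5} - \frac{18}{5} - \frac{27}{5}\right)} = \sqrt{393 + \frac{38}{5}} = \sqrt{\frac{2003}{5}} = \frac{\sqrt{10015}}{5}$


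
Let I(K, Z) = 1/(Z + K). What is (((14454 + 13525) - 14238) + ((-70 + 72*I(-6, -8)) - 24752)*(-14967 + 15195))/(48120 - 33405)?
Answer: -39527933/103005 ≈ -383.75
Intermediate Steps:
I(K, Z) = 1/(K + Z)
(((14454 + 13525) - 14238) + ((-70 + 72*I(-6, -8)) - 24752)*(-14967 + 15195))/(48120 - 33405) = (((14454 + 13525) - 14238) + ((-70 + 72/(-6 - 8)) - 24752)*(-14967 + 15195))/(48120 - 33405) = ((27979 - 14238) + ((-70 + 72/(-14)) - 24752)*228)/14715 = (13741 + ((-70 + 72*(-1/14)) - 24752)*228)*(1/14715) = (13741 + ((-70 - 36/7) - 24752)*228)*(1/14715) = (13741 + (-526/7 - 24752)*228)*(1/14715) = (13741 - 173790/7*228)*(1/14715) = (13741 - 39624120/7)*(1/14715) = -39527933/7*1/14715 = -39527933/103005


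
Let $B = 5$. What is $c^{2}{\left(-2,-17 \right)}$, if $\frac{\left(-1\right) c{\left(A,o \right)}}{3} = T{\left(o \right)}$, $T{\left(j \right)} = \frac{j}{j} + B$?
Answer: $324$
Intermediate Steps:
$T{\left(j \right)} = 6$ ($T{\left(j \right)} = \frac{j}{j} + 5 = 1 + 5 = 6$)
$c{\left(A,o \right)} = -18$ ($c{\left(A,o \right)} = \left(-3\right) 6 = -18$)
$c^{2}{\left(-2,-17 \right)} = \left(-18\right)^{2} = 324$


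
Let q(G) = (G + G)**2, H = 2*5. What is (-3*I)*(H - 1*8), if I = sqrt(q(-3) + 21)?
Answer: -6*sqrt(57) ≈ -45.299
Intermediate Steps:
H = 10
q(G) = 4*G**2 (q(G) = (2*G)**2 = 4*G**2)
I = sqrt(57) (I = sqrt(4*(-3)**2 + 21) = sqrt(4*9 + 21) = sqrt(36 + 21) = sqrt(57) ≈ 7.5498)
(-3*I)*(H - 1*8) = (-3*sqrt(57))*(10 - 1*8) = (-3*sqrt(57))*(10 - 8) = -3*sqrt(57)*2 = -6*sqrt(57)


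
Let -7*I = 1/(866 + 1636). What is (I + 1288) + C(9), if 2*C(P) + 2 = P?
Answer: 11309665/8757 ≈ 1291.5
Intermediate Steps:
C(P) = -1 + P/2
I = -1/17514 (I = -1/(7*(866 + 1636)) = -1/7/2502 = -1/7*1/2502 = -1/17514 ≈ -5.7097e-5)
(I + 1288) + C(9) = (-1/17514 + 1288) + (-1 + (1/2)*9) = 22558031/17514 + (-1 + 9/2) = 22558031/17514 + 7/2 = 11309665/8757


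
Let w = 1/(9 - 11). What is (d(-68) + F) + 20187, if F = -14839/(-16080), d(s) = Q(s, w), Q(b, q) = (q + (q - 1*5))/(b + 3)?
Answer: 4220102683/209040 ≈ 20188.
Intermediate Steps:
w = -½ (w = 1/(-2) = -½ ≈ -0.50000)
Q(b, q) = (-5 + 2*q)/(3 + b) (Q(b, q) = (q + (q - 5))/(3 + b) = (q + (-5 + q))/(3 + b) = (-5 + 2*q)/(3 + b))
d(s) = -6/(3 + s) (d(s) = (-5 + 2*(-½))/(3 + s) = (-5 - 1)/(3 + s) = -6/(3 + s))
F = 14839/16080 (F = -14839*(-1/16080) = 14839/16080 ≈ 0.92282)
(d(-68) + F) + 20187 = (-6/(3 - 68) + 14839/16080) + 20187 = (-6/(-65) + 14839/16080) + 20187 = (-6*(-1/65) + 14839/16080) + 20187 = (6/65 + 14839/16080) + 20187 = 212203/209040 + 20187 = 4220102683/209040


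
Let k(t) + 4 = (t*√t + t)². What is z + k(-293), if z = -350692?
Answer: -25418604 + 171698*I*√293 ≈ -2.5419e+7 + 2.939e+6*I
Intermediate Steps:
k(t) = -4 + (t + t^(3/2))² (k(t) = -4 + (t*√t + t)² = -4 + (t^(3/2) + t)² = -4 + (t + t^(3/2))²)
z + k(-293) = -350692 + (-4 + (-293 + (-293)^(3/2))²) = -350692 + (-4 + (-293 - 293*I*√293)²) = -350696 + (-293 - 293*I*√293)²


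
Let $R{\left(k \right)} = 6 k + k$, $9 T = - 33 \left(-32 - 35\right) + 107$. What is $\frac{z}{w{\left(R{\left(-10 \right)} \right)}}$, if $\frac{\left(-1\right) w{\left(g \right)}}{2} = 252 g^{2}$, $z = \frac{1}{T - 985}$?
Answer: $\frac{1}{1796496800} \approx 5.5664 \cdot 10^{-10}$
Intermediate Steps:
$T = \frac{2318}{9}$ ($T = \frac{- 33 \left(-32 - 35\right) + 107}{9} = \frac{\left(-33\right) \left(-67\right) + 107}{9} = \frac{2211 + 107}{9} = \frac{1}{9} \cdot 2318 = \frac{2318}{9} \approx 257.56$)
$z = - \frac{9}{6547}$ ($z = \frac{1}{\frac{2318}{9} - 985} = \frac{1}{- \frac{6547}{9}} = - \frac{9}{6547} \approx -0.0013747$)
$R{\left(k \right)} = 7 k$
$w{\left(g \right)} = - 504 g^{2}$ ($w{\left(g \right)} = - 2 \cdot 252 g^{2} = - 504 g^{2}$)
$\frac{z}{w{\left(R{\left(-10 \right)} \right)}} = - \frac{9}{6547 \left(- 504 \left(7 \left(-10\right)\right)^{2}\right)} = - \frac{9}{6547 \left(- 504 \left(-70\right)^{2}\right)} = - \frac{9}{6547 \left(\left(-504\right) 4900\right)} = - \frac{9}{6547 \left(-2469600\right)} = \left(- \frac{9}{6547}\right) \left(- \frac{1}{2469600}\right) = \frac{1}{1796496800}$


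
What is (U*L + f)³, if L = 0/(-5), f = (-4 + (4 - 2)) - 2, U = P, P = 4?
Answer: -64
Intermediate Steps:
U = 4
f = -4 (f = (-4 + 2) - 2 = -2 - 2 = -4)
L = 0 (L = 0*(-⅕) = 0)
(U*L + f)³ = (4*0 - 4)³ = (0 - 4)³ = (-4)³ = -64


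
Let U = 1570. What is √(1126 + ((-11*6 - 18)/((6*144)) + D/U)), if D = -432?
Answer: 7*√2038451890/9420 ≈ 33.550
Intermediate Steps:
√(1126 + ((-11*6 - 18)/((6*144)) + D/U)) = √(1126 + ((-11*6 - 18)/((6*144)) - 432/1570)) = √(1126 + ((-66 - 18)/864 - 432*1/1570)) = √(1126 + (-84*1/864 - 216/785)) = √(1126 + (-7/72 - 216/785)) = √(1126 - 21047/56520) = √(63620473/56520) = 7*√2038451890/9420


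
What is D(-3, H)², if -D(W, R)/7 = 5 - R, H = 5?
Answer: 0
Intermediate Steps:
D(W, R) = -35 + 7*R (D(W, R) = -7*(5 - R) = -35 + 7*R)
D(-3, H)² = (-35 + 7*5)² = (-35 + 35)² = 0² = 0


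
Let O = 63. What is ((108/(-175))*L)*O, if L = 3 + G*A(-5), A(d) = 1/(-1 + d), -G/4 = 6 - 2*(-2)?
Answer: -9396/25 ≈ -375.84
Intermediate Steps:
G = -40 (G = -4*(6 - 2*(-2)) = -4*(6 + 4) = -4*10 = -40)
L = 29/3 (L = 3 - 40/(-1 - 5) = 3 - 40/(-6) = 3 - 40*(-⅙) = 3 + 20/3 = 29/3 ≈ 9.6667)
((108/(-175))*L)*O = ((108/(-175))*(29/3))*63 = ((108*(-1/175))*(29/3))*63 = -108/175*29/3*63 = -1044/175*63 = -9396/25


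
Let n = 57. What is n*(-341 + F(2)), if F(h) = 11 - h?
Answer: -18924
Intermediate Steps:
n*(-341 + F(2)) = 57*(-341 + (11 - 1*2)) = 57*(-341 + (11 - 2)) = 57*(-341 + 9) = 57*(-332) = -18924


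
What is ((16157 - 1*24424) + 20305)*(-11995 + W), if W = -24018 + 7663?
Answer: -341277300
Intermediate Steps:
W = -16355
((16157 - 1*24424) + 20305)*(-11995 + W) = ((16157 - 1*24424) + 20305)*(-11995 - 16355) = ((16157 - 24424) + 20305)*(-28350) = (-8267 + 20305)*(-28350) = 12038*(-28350) = -341277300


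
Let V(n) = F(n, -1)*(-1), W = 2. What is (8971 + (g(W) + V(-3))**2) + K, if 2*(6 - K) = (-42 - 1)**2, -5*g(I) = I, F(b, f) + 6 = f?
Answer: 404803/50 ≈ 8096.1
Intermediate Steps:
F(b, f) = -6 + f
V(n) = 7 (V(n) = (-6 - 1)*(-1) = -7*(-1) = 7)
g(I) = -I/5
K = -1837/2 (K = 6 - (-42 - 1)**2/2 = 6 - 1/2*(-43)**2 = 6 - 1/2*1849 = 6 - 1849/2 = -1837/2 ≈ -918.50)
(8971 + (g(W) + V(-3))**2) + K = (8971 + (-1/5*2 + 7)**2) - 1837/2 = (8971 + (-2/5 + 7)**2) - 1837/2 = (8971 + (33/5)**2) - 1837/2 = (8971 + 1089/25) - 1837/2 = 225364/25 - 1837/2 = 404803/50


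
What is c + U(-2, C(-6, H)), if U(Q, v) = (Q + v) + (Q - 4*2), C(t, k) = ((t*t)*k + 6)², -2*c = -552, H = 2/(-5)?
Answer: 8364/25 ≈ 334.56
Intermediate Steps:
H = -⅖ (H = 2*(-⅕) = -⅖ ≈ -0.40000)
c = 276 (c = -½*(-552) = 276)
C(t, k) = (6 + k*t²)² (C(t, k) = (t²*k + 6)² = (k*t² + 6)² = (6 + k*t²)²)
U(Q, v) = -8 + v + 2*Q (U(Q, v) = (Q + v) + (Q - 8) = (Q + v) + (-8 + Q) = -8 + v + 2*Q)
c + U(-2, C(-6, H)) = 276 + (-8 + (6 - ⅖*(-6)²)² + 2*(-2)) = 276 + (-8 + (6 - ⅖*36)² - 4) = 276 + (-8 + (6 - 72/5)² - 4) = 276 + (-8 + (-42/5)² - 4) = 276 + (-8 + 1764/25 - 4) = 276 + 1464/25 = 8364/25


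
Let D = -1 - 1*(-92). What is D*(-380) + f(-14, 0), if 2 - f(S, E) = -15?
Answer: -34563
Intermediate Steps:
f(S, E) = 17 (f(S, E) = 2 - 1*(-15) = 2 + 15 = 17)
D = 91 (D = -1 + 92 = 91)
D*(-380) + f(-14, 0) = 91*(-380) + 17 = -34580 + 17 = -34563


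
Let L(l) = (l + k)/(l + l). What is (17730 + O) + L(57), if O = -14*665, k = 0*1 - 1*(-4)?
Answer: 959941/114 ≈ 8420.5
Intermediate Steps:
k = 4 (k = 0 + 4 = 4)
L(l) = (4 + l)/(2*l) (L(l) = (l + 4)/(l + l) = (4 + l)/((2*l)) = (4 + l)*(1/(2*l)) = (4 + l)/(2*l))
O = -9310
(17730 + O) + L(57) = (17730 - 9310) + (1/2)*(4 + 57)/57 = 8420 + (1/2)*(1/57)*61 = 8420 + 61/114 = 959941/114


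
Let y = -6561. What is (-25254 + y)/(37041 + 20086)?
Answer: -4545/8161 ≈ -0.55692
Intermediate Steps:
(-25254 + y)/(37041 + 20086) = (-25254 - 6561)/(37041 + 20086) = -31815/57127 = -31815*1/57127 = -4545/8161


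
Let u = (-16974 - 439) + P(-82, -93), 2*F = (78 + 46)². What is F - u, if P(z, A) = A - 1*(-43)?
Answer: 25151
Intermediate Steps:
P(z, A) = 43 + A (P(z, A) = A + 43 = 43 + A)
F = 7688 (F = (78 + 46)²/2 = (½)*124² = (½)*15376 = 7688)
u = -17463 (u = (-16974 - 439) + (43 - 93) = -17413 - 50 = -17463)
F - u = 7688 - 1*(-17463) = 7688 + 17463 = 25151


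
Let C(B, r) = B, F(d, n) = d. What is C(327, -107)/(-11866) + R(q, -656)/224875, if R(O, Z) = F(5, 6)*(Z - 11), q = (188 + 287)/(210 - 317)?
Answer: -22621447/533673350 ≈ -0.042388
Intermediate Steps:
q = -475/107 (q = 475/(-107) = 475*(-1/107) = -475/107 ≈ -4.4393)
R(O, Z) = -55 + 5*Z (R(O, Z) = 5*(Z - 11) = 5*(-11 + Z) = -55 + 5*Z)
C(327, -107)/(-11866) + R(q, -656)/224875 = 327/(-11866) + (-55 + 5*(-656))/224875 = 327*(-1/11866) + (-55 - 3280)*(1/224875) = -327/11866 - 3335*1/224875 = -327/11866 - 667/44975 = -22621447/533673350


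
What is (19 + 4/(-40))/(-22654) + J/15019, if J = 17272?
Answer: 3909960289/3402404260 ≈ 1.1492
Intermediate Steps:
(19 + 4/(-40))/(-22654) + J/15019 = (19 + 4/(-40))/(-22654) + 17272/15019 = (19 - 1/40*4)*(-1/22654) + 17272*(1/15019) = (19 - ⅒)*(-1/22654) + 17272/15019 = (189/10)*(-1/22654) + 17272/15019 = -189/226540 + 17272/15019 = 3909960289/3402404260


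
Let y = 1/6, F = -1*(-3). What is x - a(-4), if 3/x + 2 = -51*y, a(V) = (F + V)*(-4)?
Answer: -30/7 ≈ -4.2857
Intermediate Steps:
F = 3
y = ⅙ ≈ 0.16667
a(V) = -12 - 4*V (a(V) = (3 + V)*(-4) = -12 - 4*V)
x = -2/7 (x = 3/(-2 - 51*⅙) = 3/(-2 - 17/2) = 3/(-21/2) = 3*(-2/21) = -2/7 ≈ -0.28571)
x - a(-4) = -2/7 - (-12 - 4*(-4)) = -2/7 - (-12 + 16) = -2/7 - 1*4 = -2/7 - 4 = -30/7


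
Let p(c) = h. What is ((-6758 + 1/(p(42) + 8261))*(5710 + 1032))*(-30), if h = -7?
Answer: 5641085100030/4127 ≈ 1.3669e+9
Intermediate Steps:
p(c) = -7
((-6758 + 1/(p(42) + 8261))*(5710 + 1032))*(-30) = ((-6758 + 1/(-7 + 8261))*(5710 + 1032))*(-30) = ((-6758 + 1/8254)*6742)*(-30) = -55780531/8254*6742*(-30) = -188036170001/4127*(-30) = 5641085100030/4127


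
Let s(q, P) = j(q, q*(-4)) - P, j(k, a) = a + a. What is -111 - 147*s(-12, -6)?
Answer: -15105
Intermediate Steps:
j(k, a) = 2*a
s(q, P) = -P - 8*q (s(q, P) = 2*(q*(-4)) - P = 2*(-4*q) - P = -8*q - P = -P - 8*q)
-111 - 147*s(-12, -6) = -111 - 147*(-1*(-6) - 8*(-12)) = -111 - 147*(6 + 96) = -111 - 147*102 = -111 - 14994 = -15105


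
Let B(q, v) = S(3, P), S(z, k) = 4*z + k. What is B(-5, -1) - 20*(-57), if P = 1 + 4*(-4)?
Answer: 1137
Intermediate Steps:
P = -15 (P = 1 - 16 = -15)
S(z, k) = k + 4*z
B(q, v) = -3 (B(q, v) = -15 + 4*3 = -15 + 12 = -3)
B(-5, -1) - 20*(-57) = -3 - 20*(-57) = -3 + 1140 = 1137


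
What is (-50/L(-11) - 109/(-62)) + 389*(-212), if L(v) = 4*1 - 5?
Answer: -5109807/62 ≈ -82416.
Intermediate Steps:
L(v) = -1 (L(v) = 4 - 5 = -1)
(-50/L(-11) - 109/(-62)) + 389*(-212) = (-50/(-1) - 109/(-62)) + 389*(-212) = (-50*(-1) - 109*(-1/62)) - 82468 = (50 + 109/62) - 82468 = 3209/62 - 82468 = -5109807/62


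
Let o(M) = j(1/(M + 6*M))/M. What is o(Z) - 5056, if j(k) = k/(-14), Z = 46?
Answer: -1048452609/207368 ≈ -5056.0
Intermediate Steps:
j(k) = -k/14 (j(k) = k*(-1/14) = -k/14)
o(M) = -1/(98*M**2) (o(M) = (-1/(14*(M + 6*M)))/M = (-1/(7*M)/14)/M = (-1/(98*M))/M = -1/(98*M**2))
o(Z) - 5056 = -1/98/46**2 - 5056 = -1/98*1/2116 - 5056 = -1/207368 - 5056 = -1048452609/207368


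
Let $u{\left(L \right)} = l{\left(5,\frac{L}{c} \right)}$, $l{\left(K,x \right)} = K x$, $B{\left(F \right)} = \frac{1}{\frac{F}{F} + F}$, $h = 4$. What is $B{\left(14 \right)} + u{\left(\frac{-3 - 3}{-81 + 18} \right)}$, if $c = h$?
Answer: $\frac{13}{70} \approx 0.18571$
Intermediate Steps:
$c = 4$
$B{\left(F \right)} = \frac{1}{1 + F}$
$u{\left(L \right)} = \frac{5 L}{4}$ ($u{\left(L \right)} = 5 \frac{L}{4} = \frac{5 L}{4}$)
$B{\left(14 \right)} + u{\left(\frac{-3 - 3}{-81 + 18} \right)} = \frac{1}{1 + 14} + \frac{5 \frac{-3 - 3}{-81 + 18}}{4} = \frac{1}{15} + \frac{5 \left(- \frac{6}{-63}\right)}{4} = \frac{1}{15} + \frac{5 \left(\left(-6\right) \left(- \frac{1}{63}\right)\right)}{4} = \frac{1}{15} + \frac{5}{4} \cdot \frac{2}{21} = \frac{1}{15} + \frac{5}{42} = \frac{13}{70}$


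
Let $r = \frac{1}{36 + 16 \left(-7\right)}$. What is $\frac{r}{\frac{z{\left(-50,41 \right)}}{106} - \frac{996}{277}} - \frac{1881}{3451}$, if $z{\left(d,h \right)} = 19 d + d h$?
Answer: $- \frac{66893915197}{122820703488} \approx -0.54465$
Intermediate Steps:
$r = - \frac{1}{76}$ ($r = \frac{1}{36 - 112} = \frac{1}{-76} = - \frac{1}{76} \approx -0.013158$)
$\frac{r}{\frac{z{\left(-50,41 \right)}}{106} - \frac{996}{277}} - \frac{1881}{3451} = - \frac{1}{76 \left(\frac{\left(-50\right) \left(19 + 41\right)}{106} - \frac{996}{277}\right)} - \frac{1881}{3451} = - \frac{1}{76 \left(\left(-50\right) 60 \cdot \frac{1}{106} - \frac{996}{277}\right)} - \frac{1881}{3451} = - \frac{1}{76 \left(\left(-3000\right) \frac{1}{106} - \frac{996}{277}\right)} - \frac{1881}{3451} = - \frac{1}{76 \left(- \frac{1500}{53} - \frac{996}{277}\right)} - \frac{1881}{3451} = - \frac{1}{76 \left(- \frac{468288}{14681}\right)} - \frac{1881}{3451} = \left(- \frac{1}{76}\right) \left(- \frac{14681}{468288}\right) - \frac{1881}{3451} = \frac{14681}{35589888} - \frac{1881}{3451} = - \frac{66893915197}{122820703488}$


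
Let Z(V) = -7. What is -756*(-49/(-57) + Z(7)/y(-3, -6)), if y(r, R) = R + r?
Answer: -23520/19 ≈ -1237.9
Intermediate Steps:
-756*(-49/(-57) + Z(7)/y(-3, -6)) = -756*(-49/(-57) - 7/(-6 - 3)) = -756*(-49*(-1/57) - 7/(-9)) = -756*(49/57 - 7*(-⅑)) = -756*(49/57 + 7/9) = -756*280/171 = -23520/19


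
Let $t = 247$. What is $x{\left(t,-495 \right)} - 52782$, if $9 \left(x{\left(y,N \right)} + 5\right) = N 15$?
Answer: $-53612$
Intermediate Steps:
$x{\left(y,N \right)} = -5 + \frac{5 N}{3}$ ($x{\left(y,N \right)} = -5 + \frac{N 15}{9} = -5 + \frac{15 N}{9} = -5 + \frac{5 N}{3}$)
$x{\left(t,-495 \right)} - 52782 = \left(-5 + \frac{5}{3} \left(-495\right)\right) - 52782 = \left(-5 - 825\right) - 52782 = -830 - 52782 = -53612$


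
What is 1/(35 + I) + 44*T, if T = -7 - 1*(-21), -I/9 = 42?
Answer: 211287/343 ≈ 616.00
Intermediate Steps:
I = -378 (I = -9*42 = -378)
T = 14 (T = -7 + 21 = 14)
1/(35 + I) + 44*T = 1/(35 - 378) + 44*14 = 1/(-343) + 616 = -1/343 + 616 = 211287/343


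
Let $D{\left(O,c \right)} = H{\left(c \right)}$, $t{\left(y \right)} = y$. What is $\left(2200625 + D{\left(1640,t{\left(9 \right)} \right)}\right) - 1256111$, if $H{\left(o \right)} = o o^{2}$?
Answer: $945243$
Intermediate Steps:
$H{\left(o \right)} = o^{3}$
$D{\left(O,c \right)} = c^{3}$
$\left(2200625 + D{\left(1640,t{\left(9 \right)} \right)}\right) - 1256111 = \left(2200625 + 9^{3}\right) - 1256111 = \left(2200625 + 729\right) - 1256111 = 2201354 - 1256111 = 945243$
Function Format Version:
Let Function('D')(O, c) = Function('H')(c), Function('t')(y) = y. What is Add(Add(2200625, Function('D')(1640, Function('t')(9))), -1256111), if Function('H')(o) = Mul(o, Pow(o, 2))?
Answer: 945243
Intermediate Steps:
Function('H')(o) = Pow(o, 3)
Function('D')(O, c) = Pow(c, 3)
Add(Add(2200625, Function('D')(1640, Function('t')(9))), -1256111) = Add(Add(2200625, Pow(9, 3)), -1256111) = Add(Add(2200625, 729), -1256111) = Add(2201354, -1256111) = 945243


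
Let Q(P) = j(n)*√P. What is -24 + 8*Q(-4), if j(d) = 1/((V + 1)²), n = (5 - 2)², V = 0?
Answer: -24 + 16*I ≈ -24.0 + 16.0*I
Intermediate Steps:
n = 9 (n = 3² = 9)
j(d) = 1 (j(d) = 1/((0 + 1)²) = 1/(1²) = 1/1 = 1)
Q(P) = √P (Q(P) = 1*√P = √P)
-24 + 8*Q(-4) = -24 + 8*√(-4) = -24 + 8*(2*I) = -24 + 16*I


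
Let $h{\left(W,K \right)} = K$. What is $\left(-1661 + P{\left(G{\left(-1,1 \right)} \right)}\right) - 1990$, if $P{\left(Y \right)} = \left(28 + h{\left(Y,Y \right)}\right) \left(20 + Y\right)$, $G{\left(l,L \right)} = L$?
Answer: $-3042$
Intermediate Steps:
$P{\left(Y \right)} = \left(20 + Y\right) \left(28 + Y\right)$ ($P{\left(Y \right)} = \left(28 + Y\right) \left(20 + Y\right) = \left(20 + Y\right) \left(28 + Y\right)$)
$\left(-1661 + P{\left(G{\left(-1,1 \right)} \right)}\right) - 1990 = \left(-1661 + \left(560 + 1^{2} + 48 \cdot 1\right)\right) - 1990 = \left(-1661 + \left(560 + 1 + 48\right)\right) - 1990 = \left(-1661 + 609\right) - 1990 = -1052 - 1990 = -3042$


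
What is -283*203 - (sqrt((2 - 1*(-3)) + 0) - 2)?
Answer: -57447 - sqrt(5) ≈ -57449.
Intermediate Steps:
-283*203 - (sqrt((2 - 1*(-3)) + 0) - 2) = -57449 - (sqrt((2 + 3) + 0) - 2) = -57449 - (sqrt(5 + 0) - 2) = -57449 - (sqrt(5) - 2) = -57449 - (-2 + sqrt(5)) = -57449 + (2 - sqrt(5)) = -57447 - sqrt(5)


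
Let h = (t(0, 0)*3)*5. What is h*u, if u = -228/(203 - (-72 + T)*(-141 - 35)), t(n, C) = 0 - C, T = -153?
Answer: 0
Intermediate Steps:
t(n, C) = -C
h = 0 (h = (-1*0*3)*5 = (0*3)*5 = 0*5 = 0)
u = 228/39397 (u = -228/(203 - (-72 - 153)*(-141 - 35)) = -228/(203 - (-225)*(-176)) = -228/(203 - 1*39600) = -228/(203 - 39600) = -228/(-39397) = -228*(-1/39397) = 228/39397 ≈ 0.0057872)
h*u = 0*(228/39397) = 0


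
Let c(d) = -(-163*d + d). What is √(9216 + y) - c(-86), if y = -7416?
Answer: 13932 + 30*√2 ≈ 13974.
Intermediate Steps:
c(d) = 162*d (c(d) = -(-162)*d = 162*d)
√(9216 + y) - c(-86) = √(9216 - 7416) - 162*(-86) = √1800 - 1*(-13932) = 30*√2 + 13932 = 13932 + 30*√2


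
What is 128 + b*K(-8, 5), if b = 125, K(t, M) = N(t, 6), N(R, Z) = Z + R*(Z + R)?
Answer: 2878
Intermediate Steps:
N(R, Z) = Z + R*(R + Z)
K(t, M) = 6 + t² + 6*t (K(t, M) = 6 + t² + t*6 = 6 + t² + 6*t)
128 + b*K(-8, 5) = 128 + 125*(6 + (-8)² + 6*(-8)) = 128 + 125*(6 + 64 - 48) = 128 + 125*22 = 128 + 2750 = 2878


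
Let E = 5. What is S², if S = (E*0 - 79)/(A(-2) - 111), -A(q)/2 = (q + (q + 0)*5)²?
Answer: 6241/159201 ≈ 0.039202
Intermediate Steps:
A(q) = -72*q² (A(q) = -2*(q + (q + 0)*5)² = -2*(q + q*5)² = -2*(q + 5*q)² = -2*36*q² = -72*q²)
S = 79/399 (S = (5*0 - 79)/(-72*(-2)² - 111) = (0 - 79)/(-72*4 - 111) = -79/(-288 - 111) = -79/(-399) = -79*(-1/399) = 79/399 ≈ 0.19799)
S² = (79/399)² = 6241/159201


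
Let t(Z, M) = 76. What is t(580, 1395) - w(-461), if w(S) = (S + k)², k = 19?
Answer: -195288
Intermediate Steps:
w(S) = (19 + S)² (w(S) = (S + 19)² = (19 + S)²)
t(580, 1395) - w(-461) = 76 - (19 - 461)² = 76 - 1*(-442)² = 76 - 1*195364 = 76 - 195364 = -195288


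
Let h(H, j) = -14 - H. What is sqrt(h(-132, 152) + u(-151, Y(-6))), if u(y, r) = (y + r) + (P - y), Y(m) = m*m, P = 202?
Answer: 2*sqrt(89) ≈ 18.868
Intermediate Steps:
Y(m) = m**2
u(y, r) = 202 + r (u(y, r) = (y + r) + (202 - y) = (r + y) + (202 - y) = 202 + r)
sqrt(h(-132, 152) + u(-151, Y(-6))) = sqrt((-14 - 1*(-132)) + (202 + (-6)**2)) = sqrt((-14 + 132) + (202 + 36)) = sqrt(118 + 238) = sqrt(356) = 2*sqrt(89)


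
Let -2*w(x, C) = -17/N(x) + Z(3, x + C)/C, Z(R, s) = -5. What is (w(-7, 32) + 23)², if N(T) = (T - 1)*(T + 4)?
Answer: 20241001/36864 ≈ 549.07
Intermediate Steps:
N(T) = (-1 + T)*(4 + T)
w(x, C) = 5/(2*C) + 17/(2*(-4 + x² + 3*x)) (w(x, C) = -(-17/(-4 + x² + 3*x) - 5/C)/2 = 5/(2*C) + 17/(2*(-4 + x² + 3*x)))
(w(-7, 32) + 23)² = ((½)*(-20 + 5*(-7)² + 15*(-7) + 17*32)/(32*(-4 + (-7)² + 3*(-7))) + 23)² = ((½)*(1/32)*(-20 + 5*49 - 105 + 544)/(-4 + 49 - 21) + 23)² = ((½)*(1/32)*(-20 + 245 - 105 + 544)/24 + 23)² = ((½)*(1/32)*(1/24)*664 + 23)² = (83/192 + 23)² = (4499/192)² = 20241001/36864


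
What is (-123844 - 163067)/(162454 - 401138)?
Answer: 286911/238684 ≈ 1.2021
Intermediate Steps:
(-123844 - 163067)/(162454 - 401138) = -286911/(-238684) = -286911*(-1/238684) = 286911/238684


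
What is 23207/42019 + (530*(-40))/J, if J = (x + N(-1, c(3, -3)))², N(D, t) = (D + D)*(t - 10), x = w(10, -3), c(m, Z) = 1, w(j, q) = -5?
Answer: -886880817/7101211 ≈ -124.89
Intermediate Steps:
x = -5
N(D, t) = 2*D*(-10 + t) (N(D, t) = (2*D)*(-10 + t) = 2*D*(-10 + t))
J = 169 (J = (-5 + 2*(-1)*(-10 + 1))² = (-5 + 2*(-1)*(-9))² = (-5 + 18)² = 13² = 169)
23207/42019 + (530*(-40))/J = 23207/42019 + (530*(-40))/169 = 23207*(1/42019) - 21200*1/169 = 23207/42019 - 21200/169 = -886880817/7101211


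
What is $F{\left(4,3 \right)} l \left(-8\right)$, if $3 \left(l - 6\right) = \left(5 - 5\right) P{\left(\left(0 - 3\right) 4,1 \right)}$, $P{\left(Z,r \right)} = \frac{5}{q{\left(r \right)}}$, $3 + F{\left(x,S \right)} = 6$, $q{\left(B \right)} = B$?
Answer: $-144$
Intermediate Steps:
$F{\left(x,S \right)} = 3$ ($F{\left(x,S \right)} = -3 + 6 = 3$)
$P{\left(Z,r \right)} = \frac{5}{r}$
$l = 6$ ($l = 6 + \frac{\left(5 - 5\right) \frac{5}{1}}{3} = 6 + \frac{0 \cdot 5 \cdot 1}{3} = 6 + \frac{0 \cdot 5}{3} = 6 + \frac{1}{3} \cdot 0 = 6 + 0 = 6$)
$F{\left(4,3 \right)} l \left(-8\right) = 3 \cdot 6 \left(-8\right) = 18 \left(-8\right) = -144$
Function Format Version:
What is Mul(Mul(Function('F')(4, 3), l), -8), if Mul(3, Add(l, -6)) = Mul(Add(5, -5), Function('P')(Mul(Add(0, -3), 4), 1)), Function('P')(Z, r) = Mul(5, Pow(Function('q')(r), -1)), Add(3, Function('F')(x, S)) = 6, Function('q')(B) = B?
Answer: -144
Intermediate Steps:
Function('F')(x, S) = 3 (Function('F')(x, S) = Add(-3, 6) = 3)
Function('P')(Z, r) = Mul(5, Pow(r, -1))
l = 6 (l = Add(6, Mul(Rational(1, 3), Mul(Add(5, -5), Mul(5, Pow(1, -1))))) = Add(6, Mul(Rational(1, 3), Mul(0, Mul(5, 1)))) = Add(6, Mul(Rational(1, 3), Mul(0, 5))) = Add(6, Mul(Rational(1, 3), 0)) = Add(6, 0) = 6)
Mul(Mul(Function('F')(4, 3), l), -8) = Mul(Mul(3, 6), -8) = Mul(18, -8) = -144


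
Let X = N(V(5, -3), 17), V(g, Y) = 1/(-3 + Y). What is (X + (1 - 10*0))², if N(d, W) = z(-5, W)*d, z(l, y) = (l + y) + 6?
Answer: 4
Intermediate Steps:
z(l, y) = 6 + l + y
N(d, W) = d*(1 + W) (N(d, W) = (6 - 5 + W)*d = (1 + W)*d = d*(1 + W))
X = -3 (X = (1 + 17)/(-3 - 3) = 18/(-6) = -⅙*18 = -3)
(X + (1 - 10*0))² = (-3 + (1 - 10*0))² = (-3 + (1 + 0))² = (-3 + 1)² = (-2)² = 4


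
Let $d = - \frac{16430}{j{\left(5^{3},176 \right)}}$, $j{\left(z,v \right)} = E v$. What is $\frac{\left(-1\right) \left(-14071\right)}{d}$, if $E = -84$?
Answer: $\frac{104012832}{8215} \approx 12661.0$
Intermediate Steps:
$j{\left(z,v \right)} = - 84 v$
$d = \frac{8215}{7392}$ ($d = - \frac{16430}{\left(-84\right) 176} = - \frac{16430}{-14784} = \left(-16430\right) \left(- \frac{1}{14784}\right) = \frac{8215}{7392} \approx 1.1113$)
$\frac{\left(-1\right) \left(-14071\right)}{d} = \frac{\left(-1\right) \left(-14071\right)}{\frac{8215}{7392}} = 14071 \cdot \frac{7392}{8215} = \frac{104012832}{8215}$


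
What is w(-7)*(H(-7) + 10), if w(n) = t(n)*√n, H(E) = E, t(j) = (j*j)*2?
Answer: 294*I*√7 ≈ 777.85*I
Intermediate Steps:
t(j) = 2*j² (t(j) = j²*2 = 2*j²)
w(n) = 2*n^(5/2) (w(n) = (2*n²)*√n = 2*n^(5/2))
w(-7)*(H(-7) + 10) = (2*(-7)^(5/2))*(-7 + 10) = (2*(49*I*√7))*3 = (98*I*√7)*3 = 294*I*√7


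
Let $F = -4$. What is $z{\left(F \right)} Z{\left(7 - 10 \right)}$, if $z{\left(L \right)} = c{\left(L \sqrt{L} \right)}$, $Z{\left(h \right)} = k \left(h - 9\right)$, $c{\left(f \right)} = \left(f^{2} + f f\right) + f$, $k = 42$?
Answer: $64512 + 4032 i \approx 64512.0 + 4032.0 i$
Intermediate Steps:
$c{\left(f \right)} = f + 2 f^{2}$ ($c{\left(f \right)} = \left(f^{2} + f^{2}\right) + f = 2 f^{2} + f = f + 2 f^{2}$)
$Z{\left(h \right)} = -378 + 42 h$ ($Z{\left(h \right)} = 42 \left(h - 9\right) = 42 \left(-9 + h\right) = -378 + 42 h$)
$z{\left(L \right)} = L^{\frac{3}{2}} \left(1 + 2 L^{\frac{3}{2}}\right)$ ($z{\left(L \right)} = L \sqrt{L} \left(1 + 2 L \sqrt{L}\right) = L^{\frac{3}{2}} \left(1 + 2 L^{\frac{3}{2}}\right)$)
$z{\left(F \right)} Z{\left(7 - 10 \right)} = \left(\left(-4\right)^{\frac{3}{2}} + 2 \left(-4\right)^{3}\right) \left(-378 + 42 \left(7 - 10\right)\right) = \left(- 8 i + 2 \left(-64\right)\right) \left(-378 + 42 \left(-3\right)\right) = \left(- 8 i - 128\right) \left(-378 - 126\right) = \left(-128 - 8 i\right) \left(-504\right) = 64512 + 4032 i$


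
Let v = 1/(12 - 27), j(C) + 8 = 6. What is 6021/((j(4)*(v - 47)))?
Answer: 90315/1412 ≈ 63.962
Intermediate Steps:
j(C) = -2 (j(C) = -8 + 6 = -2)
v = -1/15 (v = 1/(-15) = -1/15 ≈ -0.066667)
6021/((j(4)*(v - 47))) = 6021/((-2*(-1/15 - 47))) = 6021/((-2*(-706/15))) = 6021/(1412/15) = 6021*(15/1412) = 90315/1412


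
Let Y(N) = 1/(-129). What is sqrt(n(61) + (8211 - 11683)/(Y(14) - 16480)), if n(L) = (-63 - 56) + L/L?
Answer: I*sqrt(10864358307910)/303703 ≈ 10.853*I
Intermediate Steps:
Y(N) = -1/129
n(L) = -118 (n(L) = -119 + 1 = -118)
sqrt(n(61) + (8211 - 11683)/(Y(14) - 16480)) = sqrt(-118 + (8211 - 11683)/(-1/129 - 16480)) = sqrt(-118 - 3472/(-2125921/129)) = sqrt(-118 - 3472*(-129/2125921)) = sqrt(-118 + 63984/303703) = sqrt(-35772970/303703) = I*sqrt(10864358307910)/303703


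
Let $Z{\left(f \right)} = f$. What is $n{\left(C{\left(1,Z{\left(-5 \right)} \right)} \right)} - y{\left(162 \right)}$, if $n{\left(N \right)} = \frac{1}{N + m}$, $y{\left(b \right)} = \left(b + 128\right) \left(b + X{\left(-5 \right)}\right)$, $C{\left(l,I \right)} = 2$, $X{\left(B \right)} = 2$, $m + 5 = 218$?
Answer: $- \frac{10225399}{215} \approx -47560.0$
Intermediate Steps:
$m = 213$ ($m = -5 + 218 = 213$)
$y{\left(b \right)} = \left(2 + b\right) \left(128 + b\right)$ ($y{\left(b \right)} = \left(b + 128\right) \left(b + 2\right) = \left(128 + b\right) \left(2 + b\right) = \left(2 + b\right) \left(128 + b\right)$)
$n{\left(N \right)} = \frac{1}{213 + N}$ ($n{\left(N \right)} = \frac{1}{N + 213} = \frac{1}{213 + N}$)
$n{\left(C{\left(1,Z{\left(-5 \right)} \right)} \right)} - y{\left(162 \right)} = \frac{1}{213 + 2} - \left(256 + 162^{2} + 130 \cdot 162\right) = \frac{1}{215} - \left(256 + 26244 + 21060\right) = \frac{1}{215} - 47560 = - \frac{10225399}{215}$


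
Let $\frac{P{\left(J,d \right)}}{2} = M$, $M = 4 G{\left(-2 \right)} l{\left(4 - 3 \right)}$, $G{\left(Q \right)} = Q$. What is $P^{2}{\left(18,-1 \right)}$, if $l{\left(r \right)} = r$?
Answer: $256$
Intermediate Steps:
$M = -8$ ($M = 4 \left(-2\right) \left(4 - 3\right) = \left(-8\right) 1 = -8$)
$P{\left(J,d \right)} = -16$ ($P{\left(J,d \right)} = 2 \left(-8\right) = -16$)
$P^{2}{\left(18,-1 \right)} = \left(-16\right)^{2} = 256$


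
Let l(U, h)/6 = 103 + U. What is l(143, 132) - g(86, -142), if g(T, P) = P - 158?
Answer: 1776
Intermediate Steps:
g(T, P) = -158 + P
l(U, h) = 618 + 6*U (l(U, h) = 6*(103 + U) = 618 + 6*U)
l(143, 132) - g(86, -142) = (618 + 6*143) - (-158 - 142) = (618 + 858) - 1*(-300) = 1476 + 300 = 1776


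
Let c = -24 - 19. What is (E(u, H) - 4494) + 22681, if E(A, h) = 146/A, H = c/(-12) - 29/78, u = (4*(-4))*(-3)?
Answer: 436561/24 ≈ 18190.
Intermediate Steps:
u = 48 (u = -16*(-3) = 48)
c = -43
H = 167/52 (H = -43/(-12) - 29/78 = -43*(-1/12) - 29*1/78 = 43/12 - 29/78 = 167/52 ≈ 3.2115)
(E(u, H) - 4494) + 22681 = (146/48 - 4494) + 22681 = (146*(1/48) - 4494) + 22681 = (73/24 - 4494) + 22681 = -107783/24 + 22681 = 436561/24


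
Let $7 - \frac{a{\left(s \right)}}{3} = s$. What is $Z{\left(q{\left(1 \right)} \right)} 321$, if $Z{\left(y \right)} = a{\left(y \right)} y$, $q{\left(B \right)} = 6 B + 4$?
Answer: $-28890$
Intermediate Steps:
$a{\left(s \right)} = 21 - 3 s$
$q{\left(B \right)} = 4 + 6 B$
$Z{\left(y \right)} = y \left(21 - 3 y\right)$ ($Z{\left(y \right)} = \left(21 - 3 y\right) y = y \left(21 - 3 y\right)$)
$Z{\left(q{\left(1 \right)} \right)} 321 = 3 \left(4 + 6 \cdot 1\right) \left(7 - \left(4 + 6 \cdot 1\right)\right) 321 = 3 \left(4 + 6\right) \left(7 - \left(4 + 6\right)\right) 321 = 3 \cdot 10 \left(7 - 10\right) 321 = 3 \cdot 10 \left(-3\right) 321 = \left(-90\right) 321 = -28890$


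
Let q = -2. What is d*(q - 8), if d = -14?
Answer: 140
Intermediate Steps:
d*(q - 8) = -14*(-2 - 8) = -14*(-10) = 140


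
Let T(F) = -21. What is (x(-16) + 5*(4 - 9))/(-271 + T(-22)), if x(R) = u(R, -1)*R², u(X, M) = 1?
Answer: -231/292 ≈ -0.79110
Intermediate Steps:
x(R) = R² (x(R) = 1*R² = R²)
(x(-16) + 5*(4 - 9))/(-271 + T(-22)) = ((-16)² + 5*(4 - 9))/(-271 - 21) = (256 + 5*(-5))/(-292) = (256 - 25)*(-1/292) = 231*(-1/292) = -231/292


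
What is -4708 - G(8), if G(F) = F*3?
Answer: -4732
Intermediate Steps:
G(F) = 3*F
-4708 - G(8) = -4708 - 3*8 = -4708 - 1*24 = -4708 - 24 = -4732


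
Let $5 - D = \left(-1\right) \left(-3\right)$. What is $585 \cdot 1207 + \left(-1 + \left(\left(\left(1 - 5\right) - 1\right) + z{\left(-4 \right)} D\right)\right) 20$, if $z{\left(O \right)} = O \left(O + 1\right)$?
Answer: $706455$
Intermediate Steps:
$z{\left(O \right)} = O \left(1 + O\right)$
$D = 2$ ($D = 5 - \left(-1\right) \left(-3\right) = 5 - 3 = 2$)
$585 \cdot 1207 + \left(-1 + \left(\left(\left(1 - 5\right) - 1\right) + z{\left(-4 \right)} D\right)\right) 20 = 585 \cdot 1207 + \left(-1 + \left(\left(\left(1 - 5\right) - 1\right) + - 4 \left(1 - 4\right) 2\right)\right) 20 = 706095 + \left(-1 + \left(\left(-4 - 1\right) + \left(-4\right) \left(-3\right) 2\right)\right) 20 = 706095 + \left(-1 + \left(-5 + 12 \cdot 2\right)\right) 20 = 706095 + \left(-1 + \left(-5 + 24\right)\right) 20 = 706095 + \left(-1 + 19\right) 20 = 706095 + 18 \cdot 20 = 706095 + 360 = 706455$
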